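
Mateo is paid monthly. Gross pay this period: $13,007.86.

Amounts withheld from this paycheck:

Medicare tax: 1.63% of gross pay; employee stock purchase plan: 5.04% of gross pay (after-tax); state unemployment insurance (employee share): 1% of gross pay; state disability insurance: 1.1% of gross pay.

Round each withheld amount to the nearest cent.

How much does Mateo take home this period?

State unemployment insurance (employee share): $13,007.86 × 0.01 = $130.08
Medicare tax: $13,007.86 × 0.0163 = $212.03
State disability insurance: $13,007.86 × 0.011 = $143.09
Employee stock purchase plan: $13,007.86 × 0.0504 = $655.60
Total deductions = $130.08 + $212.03 + $143.09 + $655.60 = $1,140.80
Net pay = $13,007.86 − $1,140.80 = $11,867.06

$11,867.06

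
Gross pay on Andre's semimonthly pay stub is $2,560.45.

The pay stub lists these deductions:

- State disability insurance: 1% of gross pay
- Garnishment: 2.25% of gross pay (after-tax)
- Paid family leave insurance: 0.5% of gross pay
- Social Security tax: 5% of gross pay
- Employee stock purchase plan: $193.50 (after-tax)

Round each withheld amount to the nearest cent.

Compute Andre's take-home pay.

Social Security tax: $2,560.45 × 0.05 = $128.02
Paid family leave insurance: $2,560.45 × 0.005 = $12.80
State disability insurance: $2,560.45 × 0.01 = $25.60
Employee stock purchase plan: $193.50
Garnishment: $2,560.45 × 0.0225 = $57.61
Total deductions = $128.02 + $12.80 + $25.60 + $193.50 + $57.61 = $417.53
Net pay = $2,560.45 − $417.53 = $2,142.92

$2,142.92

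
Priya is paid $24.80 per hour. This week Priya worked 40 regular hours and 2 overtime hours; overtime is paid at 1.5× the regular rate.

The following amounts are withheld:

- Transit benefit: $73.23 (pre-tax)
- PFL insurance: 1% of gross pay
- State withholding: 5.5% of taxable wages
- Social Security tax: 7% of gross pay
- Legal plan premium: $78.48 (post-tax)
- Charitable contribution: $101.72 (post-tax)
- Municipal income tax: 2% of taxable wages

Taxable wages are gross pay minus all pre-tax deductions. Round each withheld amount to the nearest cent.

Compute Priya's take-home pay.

$653.18

Regular pay: 40 × $24.80 = $992.00
Overtime pay: 2 × $24.80 × 1.5 = $74.40
Gross pay = $992.00 + $74.40 = $1066.40
Transit benefit: $73.23
Taxable wages = $1066.40 − $73.23 = $993.17
Municipal income tax: $993.17 × 0.02 = $19.86
State withholding: $993.17 × 0.055 = $54.62
Social Security tax: $1066.40 × 0.07 = $74.65
PFL insurance: $1066.40 × 0.01 = $10.66
Charitable contribution: $101.72
Legal plan premium: $78.48
Total deductions = $73.23 + $19.86 + $54.62 + $74.65 + $10.66 + $101.72 + $78.48 = $413.22
Net pay = $1066.40 − $413.22 = $653.18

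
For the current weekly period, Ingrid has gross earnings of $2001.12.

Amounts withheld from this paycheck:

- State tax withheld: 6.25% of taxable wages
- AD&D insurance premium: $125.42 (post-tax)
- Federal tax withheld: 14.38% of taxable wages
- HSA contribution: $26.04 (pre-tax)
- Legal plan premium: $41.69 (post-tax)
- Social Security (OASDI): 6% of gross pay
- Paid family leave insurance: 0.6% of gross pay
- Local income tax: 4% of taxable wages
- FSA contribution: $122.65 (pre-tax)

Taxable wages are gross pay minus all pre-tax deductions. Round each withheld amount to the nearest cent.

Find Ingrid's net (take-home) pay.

$1096.98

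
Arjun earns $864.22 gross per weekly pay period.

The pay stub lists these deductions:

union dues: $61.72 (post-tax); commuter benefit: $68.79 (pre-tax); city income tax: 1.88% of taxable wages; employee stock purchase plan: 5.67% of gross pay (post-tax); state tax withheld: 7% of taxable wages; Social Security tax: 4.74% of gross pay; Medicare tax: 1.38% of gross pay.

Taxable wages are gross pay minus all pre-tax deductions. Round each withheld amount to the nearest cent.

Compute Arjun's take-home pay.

Commuter benefit: $68.79
Taxable wages = $864.22 − $68.79 = $795.43
State tax withheld: $795.43 × 0.07 = $55.68
City income tax: $795.43 × 0.0188 = $14.95
Social Security tax: $864.22 × 0.0474 = $40.96
Medicare tax: $864.22 × 0.0138 = $11.93
Employee stock purchase plan: $864.22 × 0.0567 = $49.00
Union dues: $61.72
Total deductions = $68.79 + $55.68 + $14.95 + $40.96 + $11.93 + $49.00 + $61.72 = $303.03
Net pay = $864.22 − $303.03 = $561.19

$561.19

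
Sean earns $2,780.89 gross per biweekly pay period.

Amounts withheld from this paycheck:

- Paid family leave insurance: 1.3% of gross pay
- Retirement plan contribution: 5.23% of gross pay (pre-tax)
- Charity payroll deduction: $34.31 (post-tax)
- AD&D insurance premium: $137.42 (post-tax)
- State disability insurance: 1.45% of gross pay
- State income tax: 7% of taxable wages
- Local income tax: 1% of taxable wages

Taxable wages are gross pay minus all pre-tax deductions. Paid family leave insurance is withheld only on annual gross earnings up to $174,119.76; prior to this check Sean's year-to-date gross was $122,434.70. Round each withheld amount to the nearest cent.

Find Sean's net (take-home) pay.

Retirement plan contribution: $2,780.89 × 0.0523 = $145.44
Taxable wages = $2,780.89 − $145.44 = $2,635.45
Local income tax: $2,635.45 × 0.01 = $26.35
State income tax: $2,635.45 × 0.07 = $184.48
State disability insurance: $2,780.89 × 0.0145 = $40.32
Paid family leave insurance: cap not yet reached, full $2,780.89 is subject → $2,780.89 × 0.013 = $36.15
Charity payroll deduction: $34.31
AD&D insurance premium: $137.42
Total deductions = $145.44 + $26.35 + $184.48 + $40.32 + $36.15 + $34.31 + $137.42 = $604.47
Net pay = $2,780.89 − $604.47 = $2,176.42

$2,176.42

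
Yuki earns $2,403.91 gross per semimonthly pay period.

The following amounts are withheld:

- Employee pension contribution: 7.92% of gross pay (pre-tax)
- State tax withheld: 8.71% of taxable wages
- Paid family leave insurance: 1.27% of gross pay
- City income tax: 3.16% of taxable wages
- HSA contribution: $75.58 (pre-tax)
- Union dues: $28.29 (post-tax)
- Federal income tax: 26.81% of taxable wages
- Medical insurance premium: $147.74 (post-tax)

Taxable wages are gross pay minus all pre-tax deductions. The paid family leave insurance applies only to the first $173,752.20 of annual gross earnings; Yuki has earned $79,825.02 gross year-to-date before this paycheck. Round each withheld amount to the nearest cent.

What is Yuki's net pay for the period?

Employee pension contribution: $2,403.91 × 0.0792 = $190.39
HSA contribution: $75.58
Pre-tax total = $190.39 + $75.58 = $265.97
Taxable wages = $2,403.91 − $265.97 = $2,137.94
State tax withheld: $2,137.94 × 0.0871 = $186.21
Federal income tax: $2,137.94 × 0.2681 = $573.18
City income tax: $2,137.94 × 0.0316 = $67.56
Paid family leave insurance: cap not yet reached, full $2,403.91 is subject → $2,403.91 × 0.0127 = $30.53
Union dues: $28.29
Medical insurance premium: $147.74
Total deductions = $190.39 + $75.58 + $186.21 + $573.18 + $67.56 + $30.53 + $28.29 + $147.74 = $1,299.48
Net pay = $2,403.91 − $1,299.48 = $1,104.43

$1,104.43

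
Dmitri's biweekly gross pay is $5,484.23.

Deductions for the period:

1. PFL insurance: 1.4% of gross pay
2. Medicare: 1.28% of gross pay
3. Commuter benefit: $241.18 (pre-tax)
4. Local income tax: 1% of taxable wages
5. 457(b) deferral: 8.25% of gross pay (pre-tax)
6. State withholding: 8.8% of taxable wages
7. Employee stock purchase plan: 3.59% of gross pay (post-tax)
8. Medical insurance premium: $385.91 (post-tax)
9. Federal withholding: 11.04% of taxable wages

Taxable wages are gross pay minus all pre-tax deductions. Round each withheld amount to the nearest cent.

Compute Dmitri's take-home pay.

$3,062.47

Commuter benefit: $241.18
457(b) deferral: $5,484.23 × 0.0825 = $452.45
Pre-tax total = $241.18 + $452.45 = $693.63
Taxable wages = $5,484.23 − $693.63 = $4,790.60
State withholding: $4,790.60 × 0.088 = $421.57
Federal withholding: $4,790.60 × 0.1104 = $528.88
Local income tax: $4,790.60 × 0.01 = $47.91
PFL insurance: $5,484.23 × 0.014 = $76.78
Medicare: $5,484.23 × 0.0128 = $70.20
Employee stock purchase plan: $5,484.23 × 0.0359 = $196.88
Medical insurance premium: $385.91
Total deductions = $241.18 + $452.45 + $421.57 + $528.88 + $47.91 + $76.78 + $70.20 + $196.88 + $385.91 = $2,421.76
Net pay = $5,484.23 − $2,421.76 = $3,062.47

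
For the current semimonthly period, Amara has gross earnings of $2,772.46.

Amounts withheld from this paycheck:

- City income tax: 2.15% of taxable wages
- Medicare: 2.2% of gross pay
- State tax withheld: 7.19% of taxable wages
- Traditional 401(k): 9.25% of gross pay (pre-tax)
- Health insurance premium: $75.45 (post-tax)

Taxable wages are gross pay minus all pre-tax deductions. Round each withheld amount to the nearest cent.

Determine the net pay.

$2,144.58

Traditional 401(k): $2,772.46 × 0.0925 = $256.45
Taxable wages = $2,772.46 − $256.45 = $2,516.01
State tax withheld: $2,516.01 × 0.0719 = $180.90
City income tax: $2,516.01 × 0.0215 = $54.09
Medicare: $2,772.46 × 0.022 = $60.99
Health insurance premium: $75.45
Total deductions = $256.45 + $180.90 + $54.09 + $60.99 + $75.45 = $627.88
Net pay = $2,772.46 − $627.88 = $2,144.58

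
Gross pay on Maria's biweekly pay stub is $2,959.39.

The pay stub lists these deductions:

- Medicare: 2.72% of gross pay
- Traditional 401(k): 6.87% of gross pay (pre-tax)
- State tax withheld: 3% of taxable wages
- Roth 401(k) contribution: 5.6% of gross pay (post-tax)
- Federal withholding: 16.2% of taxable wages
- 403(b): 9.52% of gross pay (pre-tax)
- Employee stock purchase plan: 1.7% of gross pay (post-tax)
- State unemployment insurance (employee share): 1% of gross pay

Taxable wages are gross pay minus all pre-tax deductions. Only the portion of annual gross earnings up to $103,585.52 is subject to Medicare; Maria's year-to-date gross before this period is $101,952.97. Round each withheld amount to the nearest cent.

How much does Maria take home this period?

$1,709.24

Traditional 401(k): $2,959.39 × 0.0687 = $203.31
403(b): $2,959.39 × 0.0952 = $281.73
Pre-tax total = $203.31 + $281.73 = $485.04
Taxable wages = $2,959.39 − $485.04 = $2,474.35
Federal withholding: $2,474.35 × 0.162 = $400.84
State tax withheld: $2,474.35 × 0.03 = $74.23
Medicare: only $103,585.52 − $101,952.97 = $1,632.55 of this check is subject → $1,632.55 × 0.0272 = $44.41
State unemployment insurance (employee share): $2,959.39 × 0.01 = $29.59
Employee stock purchase plan: $2,959.39 × 0.017 = $50.31
Roth 401(k) contribution: $2,959.39 × 0.056 = $165.73
Total deductions = $203.31 + $281.73 + $400.84 + $74.23 + $44.41 + $29.59 + $50.31 + $165.73 = $1,250.15
Net pay = $2,959.39 − $1,250.15 = $1,709.24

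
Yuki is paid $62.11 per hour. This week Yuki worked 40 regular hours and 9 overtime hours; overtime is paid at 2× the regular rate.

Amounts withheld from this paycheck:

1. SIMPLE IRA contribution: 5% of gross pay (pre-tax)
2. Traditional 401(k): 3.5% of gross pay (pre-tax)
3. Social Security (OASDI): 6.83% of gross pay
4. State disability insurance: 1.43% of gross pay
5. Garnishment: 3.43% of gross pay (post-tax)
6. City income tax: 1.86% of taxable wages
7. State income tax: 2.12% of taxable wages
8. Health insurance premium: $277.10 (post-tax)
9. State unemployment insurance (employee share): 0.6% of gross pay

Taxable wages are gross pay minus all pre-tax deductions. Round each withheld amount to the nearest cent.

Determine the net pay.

$2445.17

Regular pay: 40 × $62.11 = $2484.40
Overtime pay: 9 × $62.11 × 2 = $1117.98
Gross pay = $2484.40 + $1117.98 = $3602.38
Traditional 401(k): $3602.38 × 0.035 = $126.08
SIMPLE IRA contribution: $3602.38 × 0.05 = $180.12
Pre-tax total = $126.08 + $180.12 = $306.20
Taxable wages = $3602.38 − $306.20 = $3296.18
City income tax: $3296.18 × 0.0186 = $61.31
State income tax: $3296.18 × 0.0212 = $69.88
State unemployment insurance (employee share): $3602.38 × 0.006 = $21.61
Social Security (OASDI): $3602.38 × 0.0683 = $246.04
State disability insurance: $3602.38 × 0.0143 = $51.51
Garnishment: $3602.38 × 0.0343 = $123.56
Health insurance premium: $277.10
Total deductions = $126.08 + $180.12 + $61.31 + $69.88 + $21.61 + $246.04 + $51.51 + $123.56 + $277.10 = $1157.21
Net pay = $3602.38 − $1157.21 = $2445.17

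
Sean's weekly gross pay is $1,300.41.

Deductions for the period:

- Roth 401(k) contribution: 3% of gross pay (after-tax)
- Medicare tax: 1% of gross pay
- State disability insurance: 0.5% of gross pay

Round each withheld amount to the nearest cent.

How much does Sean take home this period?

$1,241.90

State disability insurance: $1,300.41 × 0.005 = $6.50
Medicare tax: $1,300.41 × 0.01 = $13.00
Roth 401(k) contribution: $1,300.41 × 0.03 = $39.01
Total deductions = $6.50 + $13.00 + $39.01 = $58.51
Net pay = $1,300.41 − $58.51 = $1,241.90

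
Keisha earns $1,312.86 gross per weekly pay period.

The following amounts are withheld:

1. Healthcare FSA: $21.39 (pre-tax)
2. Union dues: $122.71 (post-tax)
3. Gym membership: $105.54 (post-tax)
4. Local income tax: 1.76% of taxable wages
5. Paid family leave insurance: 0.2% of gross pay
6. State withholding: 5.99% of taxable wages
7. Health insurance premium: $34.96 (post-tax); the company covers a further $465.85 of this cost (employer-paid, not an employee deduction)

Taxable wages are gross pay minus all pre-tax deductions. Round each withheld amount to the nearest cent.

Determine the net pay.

Healthcare FSA: $21.39
Taxable wages = $1,312.86 − $21.39 = $1,291.47
Local income tax: $1,291.47 × 0.0176 = $22.73
State withholding: $1,291.47 × 0.0599 = $77.36
Paid family leave insurance: $1,312.86 × 0.002 = $2.63
Gym membership: $105.54
Health insurance premium: $34.96
Union dues: $122.71
(Employer's $465.85 toward health insurance premium is not withheld from the employee.)
Total deductions = $21.39 + $22.73 + $77.36 + $2.63 + $105.54 + $34.96 + $122.71 = $387.32
Net pay = $1,312.86 − $387.32 = $925.54

$925.54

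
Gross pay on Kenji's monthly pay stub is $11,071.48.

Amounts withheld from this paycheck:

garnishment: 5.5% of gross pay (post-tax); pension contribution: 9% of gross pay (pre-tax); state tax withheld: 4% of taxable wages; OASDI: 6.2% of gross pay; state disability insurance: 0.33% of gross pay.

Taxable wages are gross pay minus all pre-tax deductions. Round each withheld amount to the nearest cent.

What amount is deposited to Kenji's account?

$8,340.15

Pension contribution: $11,071.48 × 0.09 = $996.43
Taxable wages = $11,071.48 − $996.43 = $10,075.05
State tax withheld: $10,075.05 × 0.04 = $403.00
State disability insurance: $11,071.48 × 0.0033 = $36.54
OASDI: $11,071.48 × 0.062 = $686.43
Garnishment: $11,071.48 × 0.055 = $608.93
Total deductions = $996.43 + $403.00 + $36.54 + $686.43 + $608.93 = $2,731.33
Net pay = $11,071.48 − $2,731.33 = $8,340.15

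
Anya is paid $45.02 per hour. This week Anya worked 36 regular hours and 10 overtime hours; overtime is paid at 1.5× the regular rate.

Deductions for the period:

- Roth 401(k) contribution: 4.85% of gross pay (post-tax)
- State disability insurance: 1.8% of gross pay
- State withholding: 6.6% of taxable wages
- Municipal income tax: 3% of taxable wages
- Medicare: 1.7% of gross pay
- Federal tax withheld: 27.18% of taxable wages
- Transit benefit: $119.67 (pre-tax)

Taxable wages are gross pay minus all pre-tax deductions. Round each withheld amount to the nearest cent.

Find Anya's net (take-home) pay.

$1,184.17

Regular pay: 36 × $45.02 = $1,620.72
Overtime pay: 10 × $45.02 × 1.5 = $675.30
Gross pay = $1,620.72 + $675.30 = $2,296.02
Transit benefit: $119.67
Taxable wages = $2,296.02 − $119.67 = $2,176.35
Federal tax withheld: $2,176.35 × 0.2718 = $591.53
Municipal income tax: $2,176.35 × 0.03 = $65.29
State withholding: $2,176.35 × 0.066 = $143.64
Medicare: $2,296.02 × 0.017 = $39.03
State disability insurance: $2,296.02 × 0.018 = $41.33
Roth 401(k) contribution: $2,296.02 × 0.0485 = $111.36
Total deductions = $119.67 + $591.53 + $65.29 + $143.64 + $39.03 + $41.33 + $111.36 = $1,111.85
Net pay = $2,296.02 − $1,111.85 = $1,184.17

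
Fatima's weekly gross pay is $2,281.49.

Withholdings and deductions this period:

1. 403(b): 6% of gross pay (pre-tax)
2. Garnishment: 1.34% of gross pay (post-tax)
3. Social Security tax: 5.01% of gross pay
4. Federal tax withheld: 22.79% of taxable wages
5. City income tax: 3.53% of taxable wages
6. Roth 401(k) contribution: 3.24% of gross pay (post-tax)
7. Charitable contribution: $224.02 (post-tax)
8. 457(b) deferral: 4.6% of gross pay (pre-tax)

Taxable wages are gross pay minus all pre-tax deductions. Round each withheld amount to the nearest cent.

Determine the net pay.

$1,060.00

403(b): $2,281.49 × 0.06 = $136.89
457(b) deferral: $2,281.49 × 0.046 = $104.95
Pre-tax total = $136.89 + $104.95 = $241.84
Taxable wages = $2,281.49 − $241.84 = $2,039.65
City income tax: $2,039.65 × 0.0353 = $72.00
Federal tax withheld: $2,039.65 × 0.2279 = $464.84
Social Security tax: $2,281.49 × 0.0501 = $114.30
Roth 401(k) contribution: $2,281.49 × 0.0324 = $73.92
Charitable contribution: $224.02
Garnishment: $2,281.49 × 0.0134 = $30.57
Total deductions = $136.89 + $104.95 + $72.00 + $464.84 + $114.30 + $73.92 + $224.02 + $30.57 = $1,221.49
Net pay = $2,281.49 − $1,221.49 = $1,060.00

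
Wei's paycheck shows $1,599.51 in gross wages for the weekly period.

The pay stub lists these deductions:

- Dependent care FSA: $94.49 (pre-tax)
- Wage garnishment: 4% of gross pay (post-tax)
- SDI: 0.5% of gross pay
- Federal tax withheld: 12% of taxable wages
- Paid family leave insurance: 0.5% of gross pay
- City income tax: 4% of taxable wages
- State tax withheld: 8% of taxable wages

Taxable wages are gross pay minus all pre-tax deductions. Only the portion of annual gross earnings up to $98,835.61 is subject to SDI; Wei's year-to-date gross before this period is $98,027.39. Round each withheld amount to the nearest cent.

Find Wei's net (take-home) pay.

$1,067.80

Dependent care FSA: $94.49
Taxable wages = $1,599.51 − $94.49 = $1,505.02
Federal tax withheld: $1,505.02 × 0.12 = $180.60
State tax withheld: $1,505.02 × 0.08 = $120.40
City income tax: $1,505.02 × 0.04 = $60.20
SDI: only $98,835.61 − $98,027.39 = $808.22 of this check is subject → $808.22 × 0.005 = $4.04
Paid family leave insurance: $1,599.51 × 0.005 = $8.00
Wage garnishment: $1,599.51 × 0.04 = $63.98
Total deductions = $94.49 + $180.60 + $120.40 + $60.20 + $4.04 + $8.00 + $63.98 = $531.71
Net pay = $1,599.51 − $531.71 = $1,067.80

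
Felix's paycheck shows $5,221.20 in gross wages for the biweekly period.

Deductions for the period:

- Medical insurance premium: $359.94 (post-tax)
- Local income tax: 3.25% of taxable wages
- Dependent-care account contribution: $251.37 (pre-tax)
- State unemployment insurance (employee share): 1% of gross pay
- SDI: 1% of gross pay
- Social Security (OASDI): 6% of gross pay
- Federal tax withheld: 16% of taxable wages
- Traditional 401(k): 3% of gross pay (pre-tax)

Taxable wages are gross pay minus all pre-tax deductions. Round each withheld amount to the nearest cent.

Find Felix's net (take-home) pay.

$3,109.02

Dependent-care account contribution: $251.37
Traditional 401(k): $5,221.20 × 0.03 = $156.64
Pre-tax total = $251.37 + $156.64 = $408.01
Taxable wages = $5,221.20 − $408.01 = $4,813.19
Local income tax: $4,813.19 × 0.0325 = $156.43
Federal tax withheld: $4,813.19 × 0.16 = $770.11
State unemployment insurance (employee share): $5,221.20 × 0.01 = $52.21
SDI: $5,221.20 × 0.01 = $52.21
Social Security (OASDI): $5,221.20 × 0.06 = $313.27
Medical insurance premium: $359.94
Total deductions = $251.37 + $156.64 + $156.43 + $770.11 + $52.21 + $52.21 + $313.27 + $359.94 = $2,112.18
Net pay = $5,221.20 − $2,112.18 = $3,109.02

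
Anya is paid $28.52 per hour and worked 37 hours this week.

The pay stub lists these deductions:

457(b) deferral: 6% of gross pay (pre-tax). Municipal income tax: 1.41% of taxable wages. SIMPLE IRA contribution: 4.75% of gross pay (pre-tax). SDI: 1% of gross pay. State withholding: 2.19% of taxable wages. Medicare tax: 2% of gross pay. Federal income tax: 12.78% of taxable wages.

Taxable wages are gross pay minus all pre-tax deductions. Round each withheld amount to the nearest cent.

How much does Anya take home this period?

Gross pay: 37 × $28.52 = $1055.24
SIMPLE IRA contribution: $1055.24 × 0.0475 = $50.12
457(b) deferral: $1055.24 × 0.06 = $63.31
Pre-tax total = $50.12 + $63.31 = $113.43
Taxable wages = $1055.24 − $113.43 = $941.81
Federal income tax: $941.81 × 0.1278 = $120.36
Municipal income tax: $941.81 × 0.0141 = $13.28
State withholding: $941.81 × 0.0219 = $20.63
SDI: $1055.24 × 0.01 = $10.55
Medicare tax: $1055.24 × 0.02 = $21.10
Total deductions = $50.12 + $63.31 + $120.36 + $13.28 + $20.63 + $10.55 + $21.10 = $299.35
Net pay = $1055.24 − $299.35 = $755.89

$755.89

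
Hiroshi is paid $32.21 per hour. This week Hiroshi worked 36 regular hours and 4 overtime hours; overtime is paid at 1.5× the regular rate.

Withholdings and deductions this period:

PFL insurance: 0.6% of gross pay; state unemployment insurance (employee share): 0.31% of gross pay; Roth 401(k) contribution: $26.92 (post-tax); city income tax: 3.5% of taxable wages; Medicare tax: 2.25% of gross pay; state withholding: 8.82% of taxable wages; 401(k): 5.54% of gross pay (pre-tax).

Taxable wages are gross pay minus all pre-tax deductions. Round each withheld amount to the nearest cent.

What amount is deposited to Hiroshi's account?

$1050.76

Regular pay: 36 × $32.21 = $1159.56
Overtime pay: 4 × $32.21 × 1.5 = $193.26
Gross pay = $1159.56 + $193.26 = $1352.82
401(k): $1352.82 × 0.0554 = $74.95
Taxable wages = $1352.82 − $74.95 = $1277.87
State withholding: $1277.87 × 0.0882 = $112.71
City income tax: $1277.87 × 0.035 = $44.73
State unemployment insurance (employee share): $1352.82 × 0.0031 = $4.19
Medicare tax: $1352.82 × 0.0225 = $30.44
PFL insurance: $1352.82 × 0.006 = $8.12
Roth 401(k) contribution: $26.92
Total deductions = $74.95 + $112.71 + $44.73 + $4.19 + $30.44 + $8.12 + $26.92 = $302.06
Net pay = $1352.82 − $302.06 = $1050.76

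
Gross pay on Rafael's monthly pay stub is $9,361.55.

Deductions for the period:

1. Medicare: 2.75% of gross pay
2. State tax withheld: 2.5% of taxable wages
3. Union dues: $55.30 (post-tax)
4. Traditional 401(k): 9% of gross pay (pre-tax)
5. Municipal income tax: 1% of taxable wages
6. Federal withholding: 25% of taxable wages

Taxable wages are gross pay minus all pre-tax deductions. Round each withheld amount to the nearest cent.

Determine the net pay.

Traditional 401(k): $9,361.55 × 0.09 = $842.54
Taxable wages = $9,361.55 − $842.54 = $8,519.01
Municipal income tax: $8,519.01 × 0.01 = $85.19
Federal withholding: $8,519.01 × 0.25 = $2,129.75
State tax withheld: $8,519.01 × 0.025 = $212.98
Medicare: $9,361.55 × 0.0275 = $257.44
Union dues: $55.30
Total deductions = $842.54 + $85.19 + $2,129.75 + $212.98 + $257.44 + $55.30 = $3,583.20
Net pay = $9,361.55 − $3,583.20 = $5,778.35

$5,778.35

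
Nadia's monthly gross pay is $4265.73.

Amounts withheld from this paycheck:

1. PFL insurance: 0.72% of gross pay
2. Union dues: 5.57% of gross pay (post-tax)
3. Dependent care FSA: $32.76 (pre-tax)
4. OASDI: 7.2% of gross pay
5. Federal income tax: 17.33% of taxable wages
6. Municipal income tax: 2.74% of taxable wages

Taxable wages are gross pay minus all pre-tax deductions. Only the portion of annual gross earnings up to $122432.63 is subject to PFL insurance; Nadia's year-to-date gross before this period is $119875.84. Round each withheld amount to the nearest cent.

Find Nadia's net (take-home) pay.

$2820.28

Dependent care FSA: $32.76
Taxable wages = $4265.73 − $32.76 = $4232.97
Municipal income tax: $4232.97 × 0.0274 = $115.98
Federal income tax: $4232.97 × 0.1733 = $733.57
OASDI: $4265.73 × 0.072 = $307.13
PFL insurance: only $122432.63 − $119875.84 = $2556.79 of this check is subject → $2556.79 × 0.0072 = $18.41
Union dues: $4265.73 × 0.0557 = $237.60
Total deductions = $32.76 + $115.98 + $733.57 + $307.13 + $18.41 + $237.60 = $1445.45
Net pay = $4265.73 − $1445.45 = $2820.28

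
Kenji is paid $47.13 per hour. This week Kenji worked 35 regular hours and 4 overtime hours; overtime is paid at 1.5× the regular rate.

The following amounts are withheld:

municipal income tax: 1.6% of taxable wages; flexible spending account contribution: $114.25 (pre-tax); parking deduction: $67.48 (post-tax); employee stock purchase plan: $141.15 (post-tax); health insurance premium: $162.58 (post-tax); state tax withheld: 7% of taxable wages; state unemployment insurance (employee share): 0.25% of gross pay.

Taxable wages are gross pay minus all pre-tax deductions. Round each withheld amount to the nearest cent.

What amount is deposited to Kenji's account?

Regular pay: 35 × $47.13 = $1649.55
Overtime pay: 4 × $47.13 × 1.5 = $282.78
Gross pay = $1649.55 + $282.78 = $1932.33
Flexible spending account contribution: $114.25
Taxable wages = $1932.33 − $114.25 = $1818.08
Municipal income tax: $1818.08 × 0.016 = $29.09
State tax withheld: $1818.08 × 0.07 = $127.27
State unemployment insurance (employee share): $1932.33 × 0.0025 = $4.83
Employee stock purchase plan: $141.15
Health insurance premium: $162.58
Parking deduction: $67.48
Total deductions = $114.25 + $29.09 + $127.27 + $4.83 + $141.15 + $162.58 + $67.48 = $646.65
Net pay = $1932.33 − $646.65 = $1285.68

$1285.68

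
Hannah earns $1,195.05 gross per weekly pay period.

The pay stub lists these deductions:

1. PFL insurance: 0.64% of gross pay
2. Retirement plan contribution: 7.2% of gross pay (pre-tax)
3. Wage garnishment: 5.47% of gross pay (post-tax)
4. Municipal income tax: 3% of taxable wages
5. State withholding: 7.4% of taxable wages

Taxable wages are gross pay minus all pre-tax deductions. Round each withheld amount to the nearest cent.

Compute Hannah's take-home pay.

$920.65

Retirement plan contribution: $1,195.05 × 0.072 = $86.04
Taxable wages = $1,195.05 − $86.04 = $1,109.01
Municipal income tax: $1,109.01 × 0.03 = $33.27
State withholding: $1,109.01 × 0.074 = $82.07
PFL insurance: $1,195.05 × 0.0064 = $7.65
Wage garnishment: $1,195.05 × 0.0547 = $65.37
Total deductions = $86.04 + $33.27 + $82.07 + $7.65 + $65.37 = $274.40
Net pay = $1,195.05 − $274.40 = $920.65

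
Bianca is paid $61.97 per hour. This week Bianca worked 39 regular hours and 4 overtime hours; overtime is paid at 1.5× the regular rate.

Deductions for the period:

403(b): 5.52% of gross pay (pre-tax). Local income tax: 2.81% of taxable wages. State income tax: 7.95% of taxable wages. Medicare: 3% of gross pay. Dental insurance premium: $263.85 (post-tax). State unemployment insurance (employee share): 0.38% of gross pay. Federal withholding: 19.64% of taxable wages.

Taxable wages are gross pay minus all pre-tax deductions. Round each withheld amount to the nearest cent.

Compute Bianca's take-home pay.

$1475.65

Regular pay: 39 × $61.97 = $2416.83
Overtime pay: 4 × $61.97 × 1.5 = $371.82
Gross pay = $2416.83 + $371.82 = $2788.65
403(b): $2788.65 × 0.0552 = $153.93
Taxable wages = $2788.65 − $153.93 = $2634.72
State income tax: $2634.72 × 0.0795 = $209.46
Local income tax: $2634.72 × 0.0281 = $74.04
Federal withholding: $2634.72 × 0.1964 = $517.46
Medicare: $2788.65 × 0.03 = $83.66
State unemployment insurance (employee share): $2788.65 × 0.0038 = $10.60
Dental insurance premium: $263.85
Total deductions = $153.93 + $209.46 + $74.04 + $517.46 + $83.66 + $10.60 + $263.85 = $1313.00
Net pay = $2788.65 − $1313.00 = $1475.65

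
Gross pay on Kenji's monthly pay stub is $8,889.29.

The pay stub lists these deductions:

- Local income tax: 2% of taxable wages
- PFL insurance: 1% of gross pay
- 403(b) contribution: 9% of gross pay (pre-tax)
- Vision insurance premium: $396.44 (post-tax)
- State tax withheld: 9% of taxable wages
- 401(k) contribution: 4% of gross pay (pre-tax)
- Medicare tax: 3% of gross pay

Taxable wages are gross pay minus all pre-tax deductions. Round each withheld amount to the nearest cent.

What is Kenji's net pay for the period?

$6,130.97

401(k) contribution: $8,889.29 × 0.04 = $355.57
403(b) contribution: $8,889.29 × 0.09 = $800.04
Pre-tax total = $355.57 + $800.04 = $1,155.61
Taxable wages = $8,889.29 − $1,155.61 = $7,733.68
State tax withheld: $7,733.68 × 0.09 = $696.03
Local income tax: $7,733.68 × 0.02 = $154.67
PFL insurance: $8,889.29 × 0.01 = $88.89
Medicare tax: $8,889.29 × 0.03 = $266.68
Vision insurance premium: $396.44
Total deductions = $355.57 + $800.04 + $696.03 + $154.67 + $88.89 + $266.68 + $396.44 = $2,758.32
Net pay = $8,889.29 − $2,758.32 = $6,130.97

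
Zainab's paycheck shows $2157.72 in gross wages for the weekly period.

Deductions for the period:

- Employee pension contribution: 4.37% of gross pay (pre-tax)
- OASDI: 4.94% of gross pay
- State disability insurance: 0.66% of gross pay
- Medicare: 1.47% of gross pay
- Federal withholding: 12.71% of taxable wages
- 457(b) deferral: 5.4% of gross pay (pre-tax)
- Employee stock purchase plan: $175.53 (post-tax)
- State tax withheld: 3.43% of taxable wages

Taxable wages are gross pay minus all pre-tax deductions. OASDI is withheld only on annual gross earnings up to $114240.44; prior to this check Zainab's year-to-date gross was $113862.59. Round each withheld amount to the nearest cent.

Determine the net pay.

457(b) deferral: $2157.72 × 0.054 = $116.52
Employee pension contribution: $2157.72 × 0.0437 = $94.29
Pre-tax total = $116.52 + $94.29 = $210.81
Taxable wages = $2157.72 − $210.81 = $1946.91
Federal withholding: $1946.91 × 0.1271 = $247.45
State tax withheld: $1946.91 × 0.0343 = $66.78
Medicare: $2157.72 × 0.0147 = $31.72
OASDI: only $114240.44 − $113862.59 = $377.85 of this check is subject → $377.85 × 0.0494 = $18.67
State disability insurance: $2157.72 × 0.0066 = $14.24
Employee stock purchase plan: $175.53
Total deductions = $116.52 + $94.29 + $247.45 + $66.78 + $31.72 + $18.67 + $14.24 + $175.53 = $765.20
Net pay = $2157.72 − $765.20 = $1392.52

$1392.52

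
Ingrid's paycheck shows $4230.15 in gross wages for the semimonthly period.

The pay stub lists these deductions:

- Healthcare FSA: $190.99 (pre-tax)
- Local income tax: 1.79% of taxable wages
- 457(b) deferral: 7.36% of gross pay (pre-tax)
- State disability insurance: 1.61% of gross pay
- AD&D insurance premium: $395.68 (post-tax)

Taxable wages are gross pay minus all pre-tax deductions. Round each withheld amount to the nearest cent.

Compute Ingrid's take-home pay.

$3197.30

457(b) deferral: $4230.15 × 0.0736 = $311.34
Healthcare FSA: $190.99
Pre-tax total = $311.34 + $190.99 = $502.33
Taxable wages = $4230.15 − $502.33 = $3727.82
Local income tax: $3727.82 × 0.0179 = $66.73
State disability insurance: $4230.15 × 0.0161 = $68.11
AD&D insurance premium: $395.68
Total deductions = $311.34 + $190.99 + $66.73 + $68.11 + $395.68 = $1032.85
Net pay = $4230.15 − $1032.85 = $3197.30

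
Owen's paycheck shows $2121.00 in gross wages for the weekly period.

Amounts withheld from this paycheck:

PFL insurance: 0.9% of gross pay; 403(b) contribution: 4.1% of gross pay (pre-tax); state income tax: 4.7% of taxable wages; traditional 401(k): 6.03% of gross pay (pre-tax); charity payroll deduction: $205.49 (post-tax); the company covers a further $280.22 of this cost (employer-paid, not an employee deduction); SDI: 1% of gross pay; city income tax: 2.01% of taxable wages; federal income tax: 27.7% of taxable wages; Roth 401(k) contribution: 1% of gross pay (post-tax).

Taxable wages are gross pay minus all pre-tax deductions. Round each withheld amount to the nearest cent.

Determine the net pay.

$983.24

Traditional 401(k): $2121.00 × 0.0603 = $127.90
403(b) contribution: $2121.00 × 0.041 = $86.96
Pre-tax total = $127.90 + $86.96 = $214.86
Taxable wages = $2121.00 − $214.86 = $1906.14
State income tax: $1906.14 × 0.047 = $89.59
Federal income tax: $1906.14 × 0.277 = $528.00
City income tax: $1906.14 × 0.0201 = $38.31
PFL insurance: $2121.00 × 0.009 = $19.09
SDI: $2121.00 × 0.01 = $21.21
Roth 401(k) contribution: $2121.00 × 0.01 = $21.21
Charity payroll deduction: $205.49
(Employer's $280.22 toward charity payroll deduction is not withheld from the employee.)
Total deductions = $127.90 + $86.96 + $89.59 + $528.00 + $38.31 + $19.09 + $21.21 + $21.21 + $205.49 = $1137.76
Net pay = $2121.00 − $1137.76 = $983.24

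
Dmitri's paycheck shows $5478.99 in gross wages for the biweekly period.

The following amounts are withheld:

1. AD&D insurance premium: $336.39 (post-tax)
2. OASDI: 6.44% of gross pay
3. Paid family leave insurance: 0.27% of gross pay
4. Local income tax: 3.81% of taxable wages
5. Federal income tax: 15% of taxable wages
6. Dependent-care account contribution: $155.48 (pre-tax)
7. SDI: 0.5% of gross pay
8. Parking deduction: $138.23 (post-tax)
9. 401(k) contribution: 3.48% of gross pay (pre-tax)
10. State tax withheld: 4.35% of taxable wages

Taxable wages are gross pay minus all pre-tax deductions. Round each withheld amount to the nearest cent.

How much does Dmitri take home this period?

$3074.42

Dependent-care account contribution: $155.48
401(k) contribution: $5478.99 × 0.0348 = $190.67
Pre-tax total = $155.48 + $190.67 = $346.15
Taxable wages = $5478.99 − $346.15 = $5132.84
Federal income tax: $5132.84 × 0.15 = $769.93
Local income tax: $5132.84 × 0.0381 = $195.56
State tax withheld: $5132.84 × 0.0435 = $223.28
OASDI: $5478.99 × 0.0644 = $352.85
Paid family leave insurance: $5478.99 × 0.0027 = $14.79
SDI: $5478.99 × 0.005 = $27.39
Parking deduction: $138.23
AD&D insurance premium: $336.39
Total deductions = $155.48 + $190.67 + $769.93 + $195.56 + $223.28 + $352.85 + $14.79 + $27.39 + $138.23 + $336.39 = $2404.57
Net pay = $5478.99 − $2404.57 = $3074.42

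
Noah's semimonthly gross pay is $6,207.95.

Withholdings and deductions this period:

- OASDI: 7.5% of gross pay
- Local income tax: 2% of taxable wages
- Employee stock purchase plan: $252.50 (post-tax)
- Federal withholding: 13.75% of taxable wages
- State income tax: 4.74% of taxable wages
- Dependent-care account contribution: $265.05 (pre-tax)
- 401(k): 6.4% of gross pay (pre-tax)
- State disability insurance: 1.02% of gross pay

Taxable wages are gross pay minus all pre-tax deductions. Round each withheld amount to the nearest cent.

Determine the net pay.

$3,627.88

401(k): $6,207.95 × 0.064 = $397.31
Dependent-care account contribution: $265.05
Pre-tax total = $397.31 + $265.05 = $662.36
Taxable wages = $6,207.95 − $662.36 = $5,545.59
Federal withholding: $5,545.59 × 0.1375 = $762.52
Local income tax: $5,545.59 × 0.02 = $110.91
State income tax: $5,545.59 × 0.0474 = $262.86
OASDI: $6,207.95 × 0.075 = $465.60
State disability insurance: $6,207.95 × 0.0102 = $63.32
Employee stock purchase plan: $252.50
Total deductions = $397.31 + $265.05 + $762.52 + $110.91 + $262.86 + $465.60 + $63.32 + $252.50 = $2,580.07
Net pay = $6,207.95 − $2,580.07 = $3,627.88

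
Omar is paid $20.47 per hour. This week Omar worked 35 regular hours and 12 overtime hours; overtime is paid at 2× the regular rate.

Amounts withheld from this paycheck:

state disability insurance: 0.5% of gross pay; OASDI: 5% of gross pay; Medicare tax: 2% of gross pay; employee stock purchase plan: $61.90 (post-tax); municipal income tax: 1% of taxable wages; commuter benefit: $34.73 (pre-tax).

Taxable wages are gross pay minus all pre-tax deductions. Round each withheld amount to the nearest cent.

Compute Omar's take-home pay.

Regular pay: 35 × $20.47 = $716.45
Overtime pay: 12 × $20.47 × 2 = $491.28
Gross pay = $716.45 + $491.28 = $1,207.73
Commuter benefit: $34.73
Taxable wages = $1,207.73 − $34.73 = $1,173.00
Municipal income tax: $1,173.00 × 0.01 = $11.73
OASDI: $1,207.73 × 0.05 = $60.39
State disability insurance: $1,207.73 × 0.005 = $6.04
Medicare tax: $1,207.73 × 0.02 = $24.15
Employee stock purchase plan: $61.90
Total deductions = $34.73 + $11.73 + $60.39 + $6.04 + $24.15 + $61.90 = $198.94
Net pay = $1,207.73 − $198.94 = $1,008.79

$1,008.79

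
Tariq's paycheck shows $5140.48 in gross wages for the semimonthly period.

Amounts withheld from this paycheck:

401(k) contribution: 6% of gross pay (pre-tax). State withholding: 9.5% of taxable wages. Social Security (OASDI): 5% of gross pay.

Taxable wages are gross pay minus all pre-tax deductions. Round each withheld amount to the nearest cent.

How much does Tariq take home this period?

$4115.99

401(k) contribution: $5140.48 × 0.06 = $308.43
Taxable wages = $5140.48 − $308.43 = $4832.05
State withholding: $4832.05 × 0.095 = $459.04
Social Security (OASDI): $5140.48 × 0.05 = $257.02
Total deductions = $308.43 + $459.04 + $257.02 = $1024.49
Net pay = $5140.48 − $1024.49 = $4115.99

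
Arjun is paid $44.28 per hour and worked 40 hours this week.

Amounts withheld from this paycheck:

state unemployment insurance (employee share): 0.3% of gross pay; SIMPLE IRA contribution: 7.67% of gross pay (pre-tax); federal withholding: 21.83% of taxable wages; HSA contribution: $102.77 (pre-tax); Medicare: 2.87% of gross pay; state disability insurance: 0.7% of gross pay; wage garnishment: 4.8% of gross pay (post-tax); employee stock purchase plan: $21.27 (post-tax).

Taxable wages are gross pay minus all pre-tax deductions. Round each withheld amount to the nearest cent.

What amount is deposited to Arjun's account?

$1,023.19

Gross pay: 40 × $44.28 = $1,771.20
SIMPLE IRA contribution: $1,771.20 × 0.0767 = $135.85
HSA contribution: $102.77
Pre-tax total = $135.85 + $102.77 = $238.62
Taxable wages = $1,771.20 − $238.62 = $1,532.58
Federal withholding: $1,532.58 × 0.2183 = $334.56
State disability insurance: $1,771.20 × 0.007 = $12.40
Medicare: $1,771.20 × 0.0287 = $50.83
State unemployment insurance (employee share): $1,771.20 × 0.003 = $5.31
Employee stock purchase plan: $21.27
Wage garnishment: $1,771.20 × 0.048 = $85.02
Total deductions = $135.85 + $102.77 + $334.56 + $12.40 + $50.83 + $5.31 + $21.27 + $85.02 = $748.01
Net pay = $1,771.20 − $748.01 = $1,023.19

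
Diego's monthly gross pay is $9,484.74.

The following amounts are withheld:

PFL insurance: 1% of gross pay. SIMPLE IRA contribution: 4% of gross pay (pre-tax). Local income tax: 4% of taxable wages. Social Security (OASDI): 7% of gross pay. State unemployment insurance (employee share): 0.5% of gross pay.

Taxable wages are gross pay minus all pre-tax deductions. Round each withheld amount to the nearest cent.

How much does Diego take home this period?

SIMPLE IRA contribution: $9,484.74 × 0.04 = $379.39
Taxable wages = $9,484.74 − $379.39 = $9,105.35
Local income tax: $9,105.35 × 0.04 = $364.21
PFL insurance: $9,484.74 × 0.01 = $94.85
Social Security (OASDI): $9,484.74 × 0.07 = $663.93
State unemployment insurance (employee share): $9,484.74 × 0.005 = $47.42
Total deductions = $379.39 + $364.21 + $94.85 + $663.93 + $47.42 = $1,549.80
Net pay = $9,484.74 − $1,549.80 = $7,934.94

$7,934.94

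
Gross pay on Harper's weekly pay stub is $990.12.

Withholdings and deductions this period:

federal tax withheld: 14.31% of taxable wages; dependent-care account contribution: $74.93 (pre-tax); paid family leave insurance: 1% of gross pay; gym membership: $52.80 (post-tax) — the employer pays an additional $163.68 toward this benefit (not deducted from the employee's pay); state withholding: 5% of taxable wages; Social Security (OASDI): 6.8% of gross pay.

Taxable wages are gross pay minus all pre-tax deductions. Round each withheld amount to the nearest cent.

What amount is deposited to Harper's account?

$608.44

Dependent-care account contribution: $74.93
Taxable wages = $990.12 − $74.93 = $915.19
Federal tax withheld: $915.19 × 0.1431 = $130.96
State withholding: $915.19 × 0.05 = $45.76
Social Security (OASDI): $990.12 × 0.068 = $67.33
Paid family leave insurance: $990.12 × 0.01 = $9.90
Gym membership: $52.80
(Employer's $163.68 toward gym membership is not withheld from the employee.)
Total deductions = $74.93 + $130.96 + $45.76 + $67.33 + $9.90 + $52.80 = $381.68
Net pay = $990.12 − $381.68 = $608.44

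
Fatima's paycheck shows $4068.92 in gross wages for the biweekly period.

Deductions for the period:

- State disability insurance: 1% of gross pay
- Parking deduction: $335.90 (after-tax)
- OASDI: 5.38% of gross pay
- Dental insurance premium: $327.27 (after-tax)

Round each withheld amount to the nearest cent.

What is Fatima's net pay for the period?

$3146.15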